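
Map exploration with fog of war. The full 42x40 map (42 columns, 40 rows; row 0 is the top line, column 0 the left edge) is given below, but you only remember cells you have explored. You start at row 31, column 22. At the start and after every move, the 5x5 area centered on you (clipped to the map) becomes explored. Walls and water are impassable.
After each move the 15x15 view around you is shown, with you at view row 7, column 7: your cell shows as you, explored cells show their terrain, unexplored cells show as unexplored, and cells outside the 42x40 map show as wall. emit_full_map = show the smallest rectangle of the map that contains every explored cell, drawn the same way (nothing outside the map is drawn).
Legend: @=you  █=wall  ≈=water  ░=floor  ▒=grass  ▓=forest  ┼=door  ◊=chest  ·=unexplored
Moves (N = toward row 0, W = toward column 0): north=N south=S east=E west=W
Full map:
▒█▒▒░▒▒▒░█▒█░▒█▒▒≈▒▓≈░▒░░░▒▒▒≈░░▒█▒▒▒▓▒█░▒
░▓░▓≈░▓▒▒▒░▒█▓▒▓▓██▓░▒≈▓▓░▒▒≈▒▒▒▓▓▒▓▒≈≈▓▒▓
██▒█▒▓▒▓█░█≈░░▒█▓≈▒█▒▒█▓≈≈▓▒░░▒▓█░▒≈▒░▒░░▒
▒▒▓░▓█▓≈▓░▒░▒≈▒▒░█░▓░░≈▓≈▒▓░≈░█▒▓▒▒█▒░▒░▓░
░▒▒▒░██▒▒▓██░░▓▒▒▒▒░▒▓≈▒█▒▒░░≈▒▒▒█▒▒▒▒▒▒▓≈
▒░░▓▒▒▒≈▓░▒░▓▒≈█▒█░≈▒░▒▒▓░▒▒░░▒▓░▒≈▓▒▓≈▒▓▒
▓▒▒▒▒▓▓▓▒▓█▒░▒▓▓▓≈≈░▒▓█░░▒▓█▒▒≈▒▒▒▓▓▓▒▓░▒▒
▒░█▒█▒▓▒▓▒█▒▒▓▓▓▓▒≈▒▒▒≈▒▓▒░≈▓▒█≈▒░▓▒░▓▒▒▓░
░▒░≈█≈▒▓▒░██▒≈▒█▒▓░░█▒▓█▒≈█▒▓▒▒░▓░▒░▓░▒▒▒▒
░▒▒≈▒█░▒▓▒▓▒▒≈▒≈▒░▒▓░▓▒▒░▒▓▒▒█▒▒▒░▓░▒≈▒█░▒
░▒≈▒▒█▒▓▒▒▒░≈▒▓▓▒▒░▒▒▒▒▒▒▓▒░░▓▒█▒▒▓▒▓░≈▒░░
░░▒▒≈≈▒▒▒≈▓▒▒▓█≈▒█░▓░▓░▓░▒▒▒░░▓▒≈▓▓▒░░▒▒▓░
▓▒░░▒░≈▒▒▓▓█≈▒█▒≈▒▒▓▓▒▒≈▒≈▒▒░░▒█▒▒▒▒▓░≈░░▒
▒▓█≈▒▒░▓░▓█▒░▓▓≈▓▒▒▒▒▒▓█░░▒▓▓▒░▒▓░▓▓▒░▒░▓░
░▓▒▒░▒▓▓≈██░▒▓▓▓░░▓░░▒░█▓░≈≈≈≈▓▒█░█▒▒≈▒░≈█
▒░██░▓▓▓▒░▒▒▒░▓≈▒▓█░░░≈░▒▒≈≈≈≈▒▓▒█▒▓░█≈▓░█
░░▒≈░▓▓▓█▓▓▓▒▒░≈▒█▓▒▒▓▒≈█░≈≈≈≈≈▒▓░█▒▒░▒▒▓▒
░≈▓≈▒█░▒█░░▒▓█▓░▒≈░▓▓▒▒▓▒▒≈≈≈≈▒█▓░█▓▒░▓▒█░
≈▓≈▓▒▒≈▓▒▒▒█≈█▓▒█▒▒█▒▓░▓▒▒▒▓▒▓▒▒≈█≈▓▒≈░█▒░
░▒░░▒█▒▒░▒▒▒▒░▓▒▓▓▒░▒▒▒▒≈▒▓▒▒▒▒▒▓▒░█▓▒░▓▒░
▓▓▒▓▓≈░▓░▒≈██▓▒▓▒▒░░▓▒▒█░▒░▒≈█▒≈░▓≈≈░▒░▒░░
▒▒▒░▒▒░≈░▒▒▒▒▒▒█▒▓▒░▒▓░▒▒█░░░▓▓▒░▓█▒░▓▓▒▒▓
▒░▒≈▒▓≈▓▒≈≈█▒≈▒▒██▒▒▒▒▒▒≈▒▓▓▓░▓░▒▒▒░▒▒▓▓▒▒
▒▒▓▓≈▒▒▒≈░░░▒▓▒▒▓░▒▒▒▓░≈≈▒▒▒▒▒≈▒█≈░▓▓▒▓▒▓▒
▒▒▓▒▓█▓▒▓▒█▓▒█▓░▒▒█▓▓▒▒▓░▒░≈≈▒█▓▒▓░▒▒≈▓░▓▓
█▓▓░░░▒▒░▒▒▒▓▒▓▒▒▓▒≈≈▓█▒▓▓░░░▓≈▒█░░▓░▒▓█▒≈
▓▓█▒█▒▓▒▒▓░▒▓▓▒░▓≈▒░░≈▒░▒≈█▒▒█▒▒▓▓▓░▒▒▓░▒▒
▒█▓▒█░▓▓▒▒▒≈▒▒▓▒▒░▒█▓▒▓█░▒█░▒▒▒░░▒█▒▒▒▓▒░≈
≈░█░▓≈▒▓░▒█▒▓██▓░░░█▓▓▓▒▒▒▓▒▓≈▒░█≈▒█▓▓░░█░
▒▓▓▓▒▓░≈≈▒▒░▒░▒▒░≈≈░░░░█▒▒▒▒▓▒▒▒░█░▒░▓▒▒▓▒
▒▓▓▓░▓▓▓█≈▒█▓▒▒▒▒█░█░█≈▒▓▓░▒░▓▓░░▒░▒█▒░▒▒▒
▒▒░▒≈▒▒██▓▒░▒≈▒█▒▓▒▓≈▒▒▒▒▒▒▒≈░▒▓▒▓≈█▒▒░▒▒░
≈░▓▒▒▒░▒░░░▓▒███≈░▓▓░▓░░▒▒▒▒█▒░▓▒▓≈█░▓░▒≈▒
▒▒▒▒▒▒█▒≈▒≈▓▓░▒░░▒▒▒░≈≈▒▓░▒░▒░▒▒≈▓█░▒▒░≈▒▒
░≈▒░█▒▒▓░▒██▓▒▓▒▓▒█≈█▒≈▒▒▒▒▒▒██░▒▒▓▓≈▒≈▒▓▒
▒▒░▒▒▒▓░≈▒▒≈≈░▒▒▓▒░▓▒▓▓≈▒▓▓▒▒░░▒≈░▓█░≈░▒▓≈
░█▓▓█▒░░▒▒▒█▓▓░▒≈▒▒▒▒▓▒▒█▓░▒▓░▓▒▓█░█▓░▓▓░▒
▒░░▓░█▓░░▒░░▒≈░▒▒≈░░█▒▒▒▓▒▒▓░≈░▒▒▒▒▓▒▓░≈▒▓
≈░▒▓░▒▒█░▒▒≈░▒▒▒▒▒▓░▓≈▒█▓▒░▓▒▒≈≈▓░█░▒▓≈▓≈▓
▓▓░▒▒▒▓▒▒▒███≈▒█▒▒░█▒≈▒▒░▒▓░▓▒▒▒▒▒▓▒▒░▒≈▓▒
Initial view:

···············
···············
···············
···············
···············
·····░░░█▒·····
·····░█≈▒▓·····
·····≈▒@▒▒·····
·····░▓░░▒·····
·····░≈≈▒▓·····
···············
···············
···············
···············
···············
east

···············
···············
···············
···············
···············
····░░░█▒▒·····
····░█≈▒▓▓·····
····≈▒▒@▒▒·····
····░▓░░▒▒·····
····░≈≈▒▓░·····
···············
···············
···············
···············
···············

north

···············
···············
···············
···············
···············
·····▓▓▒▒▒·····
····░░░█▒▒·····
····░█≈@▓▓·····
····≈▒▒▒▒▒·····
····░▓░░▒▒·····
····░≈≈▒▓░·····
···············
···············
···············
···············

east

···············
···············
···············
···············
···············
····▓▓▒▒▒▓·····
···░░░█▒▒▒·····
···░█≈▒@▓░·····
···≈▒▒▒▒▒▒·····
···░▓░░▒▒▒·····
···░≈≈▒▓░······
···············
···············
···············
···············

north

···············
···············
···············
···············
···············
·····▓█░▒█·····
····▓▓▒▒▒▓·····
···░░░█@▒▒·····
···░█≈▒▓▓░·····
···≈▒▒▒▒▒▒·····
···░▓░░▒▒▒·····
···░≈≈▒▓░······
···············
···············
···············

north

···············
···············
···············
···············
···············
·····▒░▒≈█·····
·····▓█░▒█·····
····▓▓▒@▒▓·····
···░░░█▒▒▒·····
···░█≈▒▓▓░·····
···≈▒▒▒▒▒▒·····
···░▓░░▒▒▒·····
···░≈≈▒▓░······
···············
···············

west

···············
···············
···············
···············
···············
·····≈▒░▒≈█····
·····▒▓█░▒█····
·····▓▓@▒▒▓····
····░░░█▒▒▒····
····░█≈▒▓▓░····
····≈▒▒▒▒▒▒····
····░▓░░▒▒▒····
····░≈≈▒▓░·····
···············
···············

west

···············
···············
···············
···············
···············
·····░≈▒░▒≈█···
·····▓▒▓█░▒█···
·····▓▓@▒▒▒▓···
·····░░░█▒▒▒···
·····░█≈▒▓▓░···
·····≈▒▒▒▒▒▒···
·····░▓░░▒▒▒···
·····░≈≈▒▓░····
···············
···············

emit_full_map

░≈▒░▒≈█
▓▒▓█░▒█
▓▓@▒▒▒▓
░░░█▒▒▒
░█≈▒▓▓░
≈▒▒▒▒▒▒
░▓░░▒▒▒
░≈≈▒▓░·

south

···············
···············
···············
···············
·····░≈▒░▒≈█···
·····▓▒▓█░▒█···
·····▓▓▓▒▒▒▓···
·····░░@█▒▒▒···
·····░█≈▒▓▓░···
·····≈▒▒▒▒▒▒···
·····░▓░░▒▒▒···
·····░≈≈▒▓░····
···············
···············
···············

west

···············
···············
···············
···············
······░≈▒░▒≈█··
·····█▓▒▓█░▒█··
·····█▓▓▓▒▒▒▓··
·····░░@░█▒▒▒··
·····█░█≈▒▓▓░··
·····▓≈▒▒▒▒▒▒··
······░▓░░▒▒▒··
······░≈≈▒▓░···
···············
···············
···············

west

···············
···············
···············
···············
·······░≈▒░▒≈█·
·····▒█▓▒▓█░▒█·
·····░█▓▓▓▒▒▒▓·
·····≈░@░░█▒▒▒·
·····░█░█≈▒▓▓░·
·····▒▓≈▒▒▒▒▒▒·
·······░▓░░▒▒▒·
·······░≈≈▒▓░··
···············
···············
···············

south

···············
···············
···············
·······░≈▒░▒≈█·
·····▒█▓▒▓█░▒█·
·····░█▓▓▓▒▒▒▓·
·····≈░░░░█▒▒▒·
·····░█@█≈▒▓▓░·
·····▒▓≈▒▒▒▒▒▒·
·····▓▓░▓░░▒▒▒·
·······░≈≈▒▓░··
···············
···············
···············
···············

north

···············
···············
···············
···············
·······░≈▒░▒≈█·
·····▒█▓▒▓█░▒█·
·····░█▓▓▓▒▒▒▓·
·····≈░@░░█▒▒▒·
·····░█░█≈▒▓▓░·
·····▒▓≈▒▒▒▒▒▒·
·····▓▓░▓░░▒▒▒·
·······░≈≈▒▓░··
···············
···············
···············

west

···············
···············
···············
···············
········░≈▒░▒≈█
·····░▒█▓▒▓█░▒█
·····░░█▓▓▓▒▒▒▓
·····≈≈@░░░█▒▒▒
·····█░█░█≈▒▓▓░
·····▓▒▓≈▒▒▒▒▒▒
······▓▓░▓░░▒▒▒
········░≈≈▒▓░·
···············
···············
···············

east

···············
···············
···············
···············
·······░≈▒░▒≈█·
····░▒█▓▒▓█░▒█·
····░░█▓▓▓▒▒▒▓·
····≈≈░@░░█▒▒▒·
····█░█░█≈▒▓▓░·
····▓▒▓≈▒▒▒▒▒▒·
·····▓▓░▓░░▒▒▒·
·······░≈≈▒▓░··
···············
···············
···············

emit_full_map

···░≈▒░▒≈█
░▒█▓▒▓█░▒█
░░█▓▓▓▒▒▒▓
≈≈░@░░█▒▒▒
█░█░█≈▒▓▓░
▓▒▓≈▒▒▒▒▒▒
·▓▓░▓░░▒▒▒
···░≈≈▒▓░·


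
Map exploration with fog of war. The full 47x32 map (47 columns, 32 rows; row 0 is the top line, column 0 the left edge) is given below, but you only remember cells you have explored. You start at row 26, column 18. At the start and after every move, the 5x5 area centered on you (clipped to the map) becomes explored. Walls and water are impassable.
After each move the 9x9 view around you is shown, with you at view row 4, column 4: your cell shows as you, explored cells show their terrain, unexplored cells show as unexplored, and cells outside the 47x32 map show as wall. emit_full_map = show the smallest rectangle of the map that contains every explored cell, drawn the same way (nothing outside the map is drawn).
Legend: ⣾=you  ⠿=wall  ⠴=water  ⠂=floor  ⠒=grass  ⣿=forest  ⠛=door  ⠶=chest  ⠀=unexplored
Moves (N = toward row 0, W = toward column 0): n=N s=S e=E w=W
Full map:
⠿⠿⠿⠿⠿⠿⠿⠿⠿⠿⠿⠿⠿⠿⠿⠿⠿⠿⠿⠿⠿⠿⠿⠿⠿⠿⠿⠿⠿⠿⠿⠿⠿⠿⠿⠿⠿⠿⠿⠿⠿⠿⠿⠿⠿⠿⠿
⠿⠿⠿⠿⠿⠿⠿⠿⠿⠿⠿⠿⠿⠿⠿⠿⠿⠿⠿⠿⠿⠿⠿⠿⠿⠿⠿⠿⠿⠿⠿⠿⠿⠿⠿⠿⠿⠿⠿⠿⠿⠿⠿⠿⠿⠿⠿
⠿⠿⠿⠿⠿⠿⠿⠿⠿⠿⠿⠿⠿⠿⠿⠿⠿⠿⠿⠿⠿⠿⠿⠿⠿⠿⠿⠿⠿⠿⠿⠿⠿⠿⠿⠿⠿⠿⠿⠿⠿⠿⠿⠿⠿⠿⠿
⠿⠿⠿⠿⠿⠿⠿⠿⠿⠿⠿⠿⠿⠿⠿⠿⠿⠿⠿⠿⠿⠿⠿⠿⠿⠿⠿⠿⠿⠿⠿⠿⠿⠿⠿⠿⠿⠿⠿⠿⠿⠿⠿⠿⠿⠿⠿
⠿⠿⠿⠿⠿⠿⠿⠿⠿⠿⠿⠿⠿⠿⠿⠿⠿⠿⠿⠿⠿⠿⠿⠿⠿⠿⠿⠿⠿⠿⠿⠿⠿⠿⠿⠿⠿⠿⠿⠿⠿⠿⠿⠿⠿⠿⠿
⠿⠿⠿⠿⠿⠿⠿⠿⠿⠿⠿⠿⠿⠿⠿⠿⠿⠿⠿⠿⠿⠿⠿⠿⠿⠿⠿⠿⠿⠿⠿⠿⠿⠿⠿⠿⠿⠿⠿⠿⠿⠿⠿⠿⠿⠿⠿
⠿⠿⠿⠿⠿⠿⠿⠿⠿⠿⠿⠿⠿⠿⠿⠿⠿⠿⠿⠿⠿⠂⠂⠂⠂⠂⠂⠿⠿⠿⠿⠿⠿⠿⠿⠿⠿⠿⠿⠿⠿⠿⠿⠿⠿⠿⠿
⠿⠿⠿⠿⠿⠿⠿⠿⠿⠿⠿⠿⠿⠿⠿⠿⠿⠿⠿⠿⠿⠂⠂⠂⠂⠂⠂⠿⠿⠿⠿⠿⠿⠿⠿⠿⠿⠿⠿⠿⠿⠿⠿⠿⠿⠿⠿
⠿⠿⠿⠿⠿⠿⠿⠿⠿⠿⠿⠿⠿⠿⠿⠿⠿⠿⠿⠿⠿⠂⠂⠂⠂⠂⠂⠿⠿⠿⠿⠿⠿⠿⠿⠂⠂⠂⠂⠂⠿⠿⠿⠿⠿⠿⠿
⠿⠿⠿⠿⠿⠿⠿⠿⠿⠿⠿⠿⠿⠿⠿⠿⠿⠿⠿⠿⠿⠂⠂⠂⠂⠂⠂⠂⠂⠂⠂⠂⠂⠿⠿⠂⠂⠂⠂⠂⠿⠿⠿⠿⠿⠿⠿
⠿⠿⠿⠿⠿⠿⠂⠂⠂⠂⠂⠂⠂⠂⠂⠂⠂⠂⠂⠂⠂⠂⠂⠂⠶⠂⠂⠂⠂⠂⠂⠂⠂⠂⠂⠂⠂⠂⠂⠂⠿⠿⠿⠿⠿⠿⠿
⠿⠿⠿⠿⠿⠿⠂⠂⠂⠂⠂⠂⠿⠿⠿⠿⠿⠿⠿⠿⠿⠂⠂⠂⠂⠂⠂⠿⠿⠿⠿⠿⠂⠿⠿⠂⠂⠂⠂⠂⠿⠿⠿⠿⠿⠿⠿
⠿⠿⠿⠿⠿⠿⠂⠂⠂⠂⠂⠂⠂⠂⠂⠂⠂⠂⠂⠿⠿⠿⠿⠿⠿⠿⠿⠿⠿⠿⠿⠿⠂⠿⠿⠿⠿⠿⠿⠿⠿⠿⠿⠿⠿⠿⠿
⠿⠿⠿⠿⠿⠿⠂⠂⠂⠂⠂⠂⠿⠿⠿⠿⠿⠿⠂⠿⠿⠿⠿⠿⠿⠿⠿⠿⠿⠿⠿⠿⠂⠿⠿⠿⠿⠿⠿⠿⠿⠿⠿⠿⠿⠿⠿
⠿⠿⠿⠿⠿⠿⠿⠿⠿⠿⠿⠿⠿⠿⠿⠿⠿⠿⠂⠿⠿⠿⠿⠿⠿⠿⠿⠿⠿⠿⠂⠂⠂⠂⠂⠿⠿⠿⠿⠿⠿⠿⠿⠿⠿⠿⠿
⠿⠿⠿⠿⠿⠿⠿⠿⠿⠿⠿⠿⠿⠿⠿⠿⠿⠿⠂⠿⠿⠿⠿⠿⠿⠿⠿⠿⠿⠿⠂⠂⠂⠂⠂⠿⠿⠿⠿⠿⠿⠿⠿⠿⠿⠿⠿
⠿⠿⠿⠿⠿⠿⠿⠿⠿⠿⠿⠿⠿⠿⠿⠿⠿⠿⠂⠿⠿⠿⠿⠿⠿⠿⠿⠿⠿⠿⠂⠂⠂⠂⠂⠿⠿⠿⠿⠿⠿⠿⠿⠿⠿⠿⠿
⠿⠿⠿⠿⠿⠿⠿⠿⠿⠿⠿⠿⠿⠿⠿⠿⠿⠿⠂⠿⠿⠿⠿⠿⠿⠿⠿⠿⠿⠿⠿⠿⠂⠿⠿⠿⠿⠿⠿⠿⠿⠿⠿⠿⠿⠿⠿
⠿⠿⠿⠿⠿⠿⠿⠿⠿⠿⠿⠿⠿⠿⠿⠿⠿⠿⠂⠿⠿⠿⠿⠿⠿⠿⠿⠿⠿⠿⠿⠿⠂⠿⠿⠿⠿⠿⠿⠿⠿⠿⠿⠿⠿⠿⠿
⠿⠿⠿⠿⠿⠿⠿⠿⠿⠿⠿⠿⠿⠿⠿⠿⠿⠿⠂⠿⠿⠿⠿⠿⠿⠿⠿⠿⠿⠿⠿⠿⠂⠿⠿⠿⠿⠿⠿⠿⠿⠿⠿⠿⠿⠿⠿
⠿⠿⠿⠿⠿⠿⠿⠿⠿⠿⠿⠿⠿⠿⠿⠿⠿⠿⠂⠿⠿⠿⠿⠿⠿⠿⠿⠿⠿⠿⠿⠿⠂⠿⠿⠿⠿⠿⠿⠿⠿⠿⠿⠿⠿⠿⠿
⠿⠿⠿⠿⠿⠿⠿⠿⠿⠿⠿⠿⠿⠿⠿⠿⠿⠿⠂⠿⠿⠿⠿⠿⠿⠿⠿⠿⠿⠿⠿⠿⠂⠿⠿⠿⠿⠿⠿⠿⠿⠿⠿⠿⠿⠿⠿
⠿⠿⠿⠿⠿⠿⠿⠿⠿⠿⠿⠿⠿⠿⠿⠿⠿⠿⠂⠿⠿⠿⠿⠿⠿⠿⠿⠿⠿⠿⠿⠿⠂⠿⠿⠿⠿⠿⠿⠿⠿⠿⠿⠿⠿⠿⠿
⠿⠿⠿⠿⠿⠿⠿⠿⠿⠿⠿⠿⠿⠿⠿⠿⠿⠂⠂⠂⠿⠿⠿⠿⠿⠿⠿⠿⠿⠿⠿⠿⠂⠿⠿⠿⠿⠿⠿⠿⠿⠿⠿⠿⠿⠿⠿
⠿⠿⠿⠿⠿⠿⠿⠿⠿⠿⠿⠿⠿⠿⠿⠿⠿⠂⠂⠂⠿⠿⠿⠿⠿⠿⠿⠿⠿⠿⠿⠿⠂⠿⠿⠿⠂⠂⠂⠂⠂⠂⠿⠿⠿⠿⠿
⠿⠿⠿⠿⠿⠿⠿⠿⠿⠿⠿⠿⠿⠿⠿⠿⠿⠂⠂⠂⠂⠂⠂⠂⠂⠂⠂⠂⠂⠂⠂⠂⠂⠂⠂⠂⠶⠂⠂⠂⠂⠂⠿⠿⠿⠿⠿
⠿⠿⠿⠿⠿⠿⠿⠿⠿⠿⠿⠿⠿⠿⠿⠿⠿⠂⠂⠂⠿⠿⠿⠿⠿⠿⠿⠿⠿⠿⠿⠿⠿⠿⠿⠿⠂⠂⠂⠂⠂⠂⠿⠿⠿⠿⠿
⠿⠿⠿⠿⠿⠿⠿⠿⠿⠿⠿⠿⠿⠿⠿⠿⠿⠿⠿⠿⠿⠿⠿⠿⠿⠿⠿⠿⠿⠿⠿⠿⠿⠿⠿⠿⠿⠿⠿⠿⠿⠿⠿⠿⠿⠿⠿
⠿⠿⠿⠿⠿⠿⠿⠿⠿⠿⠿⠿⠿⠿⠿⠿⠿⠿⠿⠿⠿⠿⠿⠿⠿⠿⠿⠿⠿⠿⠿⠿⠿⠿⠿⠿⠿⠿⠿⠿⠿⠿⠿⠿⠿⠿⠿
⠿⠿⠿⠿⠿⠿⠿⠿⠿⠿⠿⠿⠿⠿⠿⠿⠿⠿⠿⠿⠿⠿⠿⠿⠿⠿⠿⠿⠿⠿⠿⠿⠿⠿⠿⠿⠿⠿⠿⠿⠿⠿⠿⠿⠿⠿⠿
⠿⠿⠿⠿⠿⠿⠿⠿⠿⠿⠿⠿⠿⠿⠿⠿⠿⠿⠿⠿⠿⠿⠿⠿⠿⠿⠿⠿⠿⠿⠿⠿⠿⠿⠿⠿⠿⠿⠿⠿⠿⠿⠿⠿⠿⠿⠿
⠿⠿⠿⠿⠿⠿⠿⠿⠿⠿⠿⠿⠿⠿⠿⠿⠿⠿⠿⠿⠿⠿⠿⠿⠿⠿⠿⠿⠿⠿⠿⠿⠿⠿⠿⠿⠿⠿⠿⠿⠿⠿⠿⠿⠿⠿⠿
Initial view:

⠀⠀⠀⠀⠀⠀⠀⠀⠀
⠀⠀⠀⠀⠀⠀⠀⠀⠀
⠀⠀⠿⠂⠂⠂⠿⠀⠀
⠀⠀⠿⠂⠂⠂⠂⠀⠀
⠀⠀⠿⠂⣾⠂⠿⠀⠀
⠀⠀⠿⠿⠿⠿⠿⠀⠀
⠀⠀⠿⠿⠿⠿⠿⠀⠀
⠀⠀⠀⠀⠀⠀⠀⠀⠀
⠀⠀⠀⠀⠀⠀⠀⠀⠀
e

⠀⠀⠀⠀⠀⠀⠀⠀⠀
⠀⠀⠀⠀⠀⠀⠀⠀⠀
⠀⠿⠂⠂⠂⠿⠿⠀⠀
⠀⠿⠂⠂⠂⠂⠂⠀⠀
⠀⠿⠂⠂⣾⠿⠿⠀⠀
⠀⠿⠿⠿⠿⠿⠿⠀⠀
⠀⠿⠿⠿⠿⠿⠿⠀⠀
⠀⠀⠀⠀⠀⠀⠀⠀⠀
⠀⠀⠀⠀⠀⠀⠀⠀⠀

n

⠀⠀⠀⠀⠀⠀⠀⠀⠀
⠀⠀⠀⠀⠀⠀⠀⠀⠀
⠀⠀⠂⠂⠂⠿⠿⠀⠀
⠀⠿⠂⠂⠂⠿⠿⠀⠀
⠀⠿⠂⠂⣾⠂⠂⠀⠀
⠀⠿⠂⠂⠂⠿⠿⠀⠀
⠀⠿⠿⠿⠿⠿⠿⠀⠀
⠀⠿⠿⠿⠿⠿⠿⠀⠀
⠀⠀⠀⠀⠀⠀⠀⠀⠀

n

⠀⠀⠀⠀⠀⠀⠀⠀⠀
⠀⠀⠀⠀⠀⠀⠀⠀⠀
⠀⠀⠿⠂⠿⠿⠿⠀⠀
⠀⠀⠂⠂⠂⠿⠿⠀⠀
⠀⠿⠂⠂⣾⠿⠿⠀⠀
⠀⠿⠂⠂⠂⠂⠂⠀⠀
⠀⠿⠂⠂⠂⠿⠿⠀⠀
⠀⠿⠿⠿⠿⠿⠿⠀⠀
⠀⠿⠿⠿⠿⠿⠿⠀⠀

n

⠀⠀⠀⠀⠀⠀⠀⠀⠀
⠀⠀⠀⠀⠀⠀⠀⠀⠀
⠀⠀⠿⠂⠿⠿⠿⠀⠀
⠀⠀⠿⠂⠿⠿⠿⠀⠀
⠀⠀⠂⠂⣾⠿⠿⠀⠀
⠀⠿⠂⠂⠂⠿⠿⠀⠀
⠀⠿⠂⠂⠂⠂⠂⠀⠀
⠀⠿⠂⠂⠂⠿⠿⠀⠀
⠀⠿⠿⠿⠿⠿⠿⠀⠀

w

⠀⠀⠀⠀⠀⠀⠀⠀⠀
⠀⠀⠀⠀⠀⠀⠀⠀⠀
⠀⠀⠿⠿⠂⠿⠿⠿⠀
⠀⠀⠿⠿⠂⠿⠿⠿⠀
⠀⠀⠿⠂⣾⠂⠿⠿⠀
⠀⠀⠿⠂⠂⠂⠿⠿⠀
⠀⠀⠿⠂⠂⠂⠂⠂⠀
⠀⠀⠿⠂⠂⠂⠿⠿⠀
⠀⠀⠿⠿⠿⠿⠿⠿⠀

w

⠀⠀⠀⠀⠀⠀⠀⠀⠀
⠀⠀⠀⠀⠀⠀⠀⠀⠀
⠀⠀⠿⠿⠿⠂⠿⠿⠿
⠀⠀⠿⠿⠿⠂⠿⠿⠿
⠀⠀⠿⠿⣾⠂⠂⠿⠿
⠀⠀⠿⠿⠂⠂⠂⠿⠿
⠀⠀⠿⠿⠂⠂⠂⠂⠂
⠀⠀⠀⠿⠂⠂⠂⠿⠿
⠀⠀⠀⠿⠿⠿⠿⠿⠿

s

⠀⠀⠀⠀⠀⠀⠀⠀⠀
⠀⠀⠿⠿⠿⠂⠿⠿⠿
⠀⠀⠿⠿⠿⠂⠿⠿⠿
⠀⠀⠿⠿⠂⠂⠂⠿⠿
⠀⠀⠿⠿⣾⠂⠂⠿⠿
⠀⠀⠿⠿⠂⠂⠂⠂⠂
⠀⠀⠿⠿⠂⠂⠂⠿⠿
⠀⠀⠀⠿⠿⠿⠿⠿⠿
⠀⠀⠀⠿⠿⠿⠿⠿⠿

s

⠀⠀⠿⠿⠿⠂⠿⠿⠿
⠀⠀⠿⠿⠿⠂⠿⠿⠿
⠀⠀⠿⠿⠂⠂⠂⠿⠿
⠀⠀⠿⠿⠂⠂⠂⠿⠿
⠀⠀⠿⠿⣾⠂⠂⠂⠂
⠀⠀⠿⠿⠂⠂⠂⠿⠿
⠀⠀⠿⠿⠿⠿⠿⠿⠿
⠀⠀⠀⠿⠿⠿⠿⠿⠿
⠀⠀⠀⠀⠀⠀⠀⠀⠀

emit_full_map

⠿⠿⠿⠂⠿⠿⠿
⠿⠿⠿⠂⠿⠿⠿
⠿⠿⠂⠂⠂⠿⠿
⠿⠿⠂⠂⠂⠿⠿
⠿⠿⣾⠂⠂⠂⠂
⠿⠿⠂⠂⠂⠿⠿
⠿⠿⠿⠿⠿⠿⠿
⠀⠿⠿⠿⠿⠿⠿

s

⠀⠀⠿⠿⠿⠂⠿⠿⠿
⠀⠀⠿⠿⠂⠂⠂⠿⠿
⠀⠀⠿⠿⠂⠂⠂⠿⠿
⠀⠀⠿⠿⠂⠂⠂⠂⠂
⠀⠀⠿⠿⣾⠂⠂⠿⠿
⠀⠀⠿⠿⠿⠿⠿⠿⠿
⠀⠀⠿⠿⠿⠿⠿⠿⠿
⠀⠀⠀⠀⠀⠀⠀⠀⠀
⠀⠀⠀⠀⠀⠀⠀⠀⠀

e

⠀⠿⠿⠿⠂⠿⠿⠿⠀
⠀⠿⠿⠂⠂⠂⠿⠿⠀
⠀⠿⠿⠂⠂⠂⠿⠿⠀
⠀⠿⠿⠂⠂⠂⠂⠂⠀
⠀⠿⠿⠂⣾⠂⠿⠿⠀
⠀⠿⠿⠿⠿⠿⠿⠿⠀
⠀⠿⠿⠿⠿⠿⠿⠿⠀
⠀⠀⠀⠀⠀⠀⠀⠀⠀
⠀⠀⠀⠀⠀⠀⠀⠀⠀

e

⠿⠿⠿⠂⠿⠿⠿⠀⠀
⠿⠿⠂⠂⠂⠿⠿⠀⠀
⠿⠿⠂⠂⠂⠿⠿⠀⠀
⠿⠿⠂⠂⠂⠂⠂⠀⠀
⠿⠿⠂⠂⣾⠿⠿⠀⠀
⠿⠿⠿⠿⠿⠿⠿⠀⠀
⠿⠿⠿⠿⠿⠿⠿⠀⠀
⠀⠀⠀⠀⠀⠀⠀⠀⠀
⠀⠀⠀⠀⠀⠀⠀⠀⠀

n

⠿⠿⠿⠂⠿⠿⠿⠀⠀
⠿⠿⠿⠂⠿⠿⠿⠀⠀
⠿⠿⠂⠂⠂⠿⠿⠀⠀
⠿⠿⠂⠂⠂⠿⠿⠀⠀
⠿⠿⠂⠂⣾⠂⠂⠀⠀
⠿⠿⠂⠂⠂⠿⠿⠀⠀
⠿⠿⠿⠿⠿⠿⠿⠀⠀
⠿⠿⠿⠿⠿⠿⠿⠀⠀
⠀⠀⠀⠀⠀⠀⠀⠀⠀

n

⠀⠀⠀⠀⠀⠀⠀⠀⠀
⠿⠿⠿⠂⠿⠿⠿⠀⠀
⠿⠿⠿⠂⠿⠿⠿⠀⠀
⠿⠿⠂⠂⠂⠿⠿⠀⠀
⠿⠿⠂⠂⣾⠿⠿⠀⠀
⠿⠿⠂⠂⠂⠂⠂⠀⠀
⠿⠿⠂⠂⠂⠿⠿⠀⠀
⠿⠿⠿⠿⠿⠿⠿⠀⠀
⠿⠿⠿⠿⠿⠿⠿⠀⠀

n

⠀⠀⠀⠀⠀⠀⠀⠀⠀
⠀⠀⠀⠀⠀⠀⠀⠀⠀
⠿⠿⠿⠂⠿⠿⠿⠀⠀
⠿⠿⠿⠂⠿⠿⠿⠀⠀
⠿⠿⠂⠂⣾⠿⠿⠀⠀
⠿⠿⠂⠂⠂⠿⠿⠀⠀
⠿⠿⠂⠂⠂⠂⠂⠀⠀
⠿⠿⠂⠂⠂⠿⠿⠀⠀
⠿⠿⠿⠿⠿⠿⠿⠀⠀

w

⠀⠀⠀⠀⠀⠀⠀⠀⠀
⠀⠀⠀⠀⠀⠀⠀⠀⠀
⠀⠿⠿⠿⠂⠿⠿⠿⠀
⠀⠿⠿⠿⠂⠿⠿⠿⠀
⠀⠿⠿⠂⣾⠂⠿⠿⠀
⠀⠿⠿⠂⠂⠂⠿⠿⠀
⠀⠿⠿⠂⠂⠂⠂⠂⠀
⠀⠿⠿⠂⠂⠂⠿⠿⠀
⠀⠿⠿⠿⠿⠿⠿⠿⠀

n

⠀⠀⠀⠀⠀⠀⠀⠀⠀
⠀⠀⠀⠀⠀⠀⠀⠀⠀
⠀⠀⠿⠿⠂⠿⠿⠀⠀
⠀⠿⠿⠿⠂⠿⠿⠿⠀
⠀⠿⠿⠿⣾⠿⠿⠿⠀
⠀⠿⠿⠂⠂⠂⠿⠿⠀
⠀⠿⠿⠂⠂⠂⠿⠿⠀
⠀⠿⠿⠂⠂⠂⠂⠂⠀
⠀⠿⠿⠂⠂⠂⠿⠿⠀

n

⠀⠀⠀⠀⠀⠀⠀⠀⠀
⠀⠀⠀⠀⠀⠀⠀⠀⠀
⠀⠀⠿⠿⠂⠿⠿⠀⠀
⠀⠀⠿⠿⠂⠿⠿⠀⠀
⠀⠿⠿⠿⣾⠿⠿⠿⠀
⠀⠿⠿⠿⠂⠿⠿⠿⠀
⠀⠿⠿⠂⠂⠂⠿⠿⠀
⠀⠿⠿⠂⠂⠂⠿⠿⠀
⠀⠿⠿⠂⠂⠂⠂⠂⠀

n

⠀⠀⠀⠀⠀⠀⠀⠀⠀
⠀⠀⠀⠀⠀⠀⠀⠀⠀
⠀⠀⠿⠿⠂⠿⠿⠀⠀
⠀⠀⠿⠿⠂⠿⠿⠀⠀
⠀⠀⠿⠿⣾⠿⠿⠀⠀
⠀⠿⠿⠿⠂⠿⠿⠿⠀
⠀⠿⠿⠿⠂⠿⠿⠿⠀
⠀⠿⠿⠂⠂⠂⠿⠿⠀
⠀⠿⠿⠂⠂⠂⠿⠿⠀

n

⠀⠀⠀⠀⠀⠀⠀⠀⠀
⠀⠀⠀⠀⠀⠀⠀⠀⠀
⠀⠀⠿⠿⠂⠿⠿⠀⠀
⠀⠀⠿⠿⠂⠿⠿⠀⠀
⠀⠀⠿⠿⣾⠿⠿⠀⠀
⠀⠀⠿⠿⠂⠿⠿⠀⠀
⠀⠿⠿⠿⠂⠿⠿⠿⠀
⠀⠿⠿⠿⠂⠿⠿⠿⠀
⠀⠿⠿⠂⠂⠂⠿⠿⠀

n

⠀⠀⠀⠀⠀⠀⠀⠀⠀
⠀⠀⠀⠀⠀⠀⠀⠀⠀
⠀⠀⠿⠿⠂⠿⠿⠀⠀
⠀⠀⠿⠿⠂⠿⠿⠀⠀
⠀⠀⠿⠿⣾⠿⠿⠀⠀
⠀⠀⠿⠿⠂⠿⠿⠀⠀
⠀⠀⠿⠿⠂⠿⠿⠀⠀
⠀⠿⠿⠿⠂⠿⠿⠿⠀
⠀⠿⠿⠿⠂⠿⠿⠿⠀

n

⠀⠀⠀⠀⠀⠀⠀⠀⠀
⠀⠀⠀⠀⠀⠀⠀⠀⠀
⠀⠀⠿⠿⠂⠿⠿⠀⠀
⠀⠀⠿⠿⠂⠿⠿⠀⠀
⠀⠀⠿⠿⣾⠿⠿⠀⠀
⠀⠀⠿⠿⠂⠿⠿⠀⠀
⠀⠀⠿⠿⠂⠿⠿⠀⠀
⠀⠀⠿⠿⠂⠿⠿⠀⠀
⠀⠿⠿⠿⠂⠿⠿⠿⠀

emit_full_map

⠀⠿⠿⠂⠿⠿⠀
⠀⠿⠿⠂⠿⠿⠀
⠀⠿⠿⣾⠿⠿⠀
⠀⠿⠿⠂⠿⠿⠀
⠀⠿⠿⠂⠿⠿⠀
⠀⠿⠿⠂⠿⠿⠀
⠿⠿⠿⠂⠿⠿⠿
⠿⠿⠿⠂⠿⠿⠿
⠿⠿⠂⠂⠂⠿⠿
⠿⠿⠂⠂⠂⠿⠿
⠿⠿⠂⠂⠂⠂⠂
⠿⠿⠂⠂⠂⠿⠿
⠿⠿⠿⠿⠿⠿⠿
⠿⠿⠿⠿⠿⠿⠿

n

⠀⠀⠀⠀⠀⠀⠀⠀⠀
⠀⠀⠀⠀⠀⠀⠀⠀⠀
⠀⠀⠿⠿⠂⠿⠿⠀⠀
⠀⠀⠿⠿⠂⠿⠿⠀⠀
⠀⠀⠿⠿⣾⠿⠿⠀⠀
⠀⠀⠿⠿⠂⠿⠿⠀⠀
⠀⠀⠿⠿⠂⠿⠿⠀⠀
⠀⠀⠿⠿⠂⠿⠿⠀⠀
⠀⠀⠿⠿⠂⠿⠿⠀⠀

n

⠀⠀⠀⠀⠀⠀⠀⠀⠀
⠀⠀⠀⠀⠀⠀⠀⠀⠀
⠀⠀⠿⠿⠂⠿⠿⠀⠀
⠀⠀⠿⠿⠂⠿⠿⠀⠀
⠀⠀⠿⠿⣾⠿⠿⠀⠀
⠀⠀⠿⠿⠂⠿⠿⠀⠀
⠀⠀⠿⠿⠂⠿⠿⠀⠀
⠀⠀⠿⠿⠂⠿⠿⠀⠀
⠀⠀⠿⠿⠂⠿⠿⠀⠀

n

⠀⠀⠀⠀⠀⠀⠀⠀⠀
⠀⠀⠀⠀⠀⠀⠀⠀⠀
⠀⠀⠂⠂⠂⠿⠿⠀⠀
⠀⠀⠿⠿⠂⠿⠿⠀⠀
⠀⠀⠿⠿⣾⠿⠿⠀⠀
⠀⠀⠿⠿⠂⠿⠿⠀⠀
⠀⠀⠿⠿⠂⠿⠿⠀⠀
⠀⠀⠿⠿⠂⠿⠿⠀⠀
⠀⠀⠿⠿⠂⠿⠿⠀⠀

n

⠀⠀⠀⠀⠀⠀⠀⠀⠀
⠀⠀⠀⠀⠀⠀⠀⠀⠀
⠀⠀⠿⠿⠿⠿⠿⠀⠀
⠀⠀⠂⠂⠂⠿⠿⠀⠀
⠀⠀⠿⠿⣾⠿⠿⠀⠀
⠀⠀⠿⠿⠂⠿⠿⠀⠀
⠀⠀⠿⠿⠂⠿⠿⠀⠀
⠀⠀⠿⠿⠂⠿⠿⠀⠀
⠀⠀⠿⠿⠂⠿⠿⠀⠀

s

⠀⠀⠀⠀⠀⠀⠀⠀⠀
⠀⠀⠿⠿⠿⠿⠿⠀⠀
⠀⠀⠂⠂⠂⠿⠿⠀⠀
⠀⠀⠿⠿⠂⠿⠿⠀⠀
⠀⠀⠿⠿⣾⠿⠿⠀⠀
⠀⠀⠿⠿⠂⠿⠿⠀⠀
⠀⠀⠿⠿⠂⠿⠿⠀⠀
⠀⠀⠿⠿⠂⠿⠿⠀⠀
⠀⠀⠿⠿⠂⠿⠿⠀⠀

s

⠀⠀⠿⠿⠿⠿⠿⠀⠀
⠀⠀⠂⠂⠂⠿⠿⠀⠀
⠀⠀⠿⠿⠂⠿⠿⠀⠀
⠀⠀⠿⠿⠂⠿⠿⠀⠀
⠀⠀⠿⠿⣾⠿⠿⠀⠀
⠀⠀⠿⠿⠂⠿⠿⠀⠀
⠀⠀⠿⠿⠂⠿⠿⠀⠀
⠀⠀⠿⠿⠂⠿⠿⠀⠀
⠀⠀⠿⠿⠂⠿⠿⠀⠀

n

⠀⠀⠀⠀⠀⠀⠀⠀⠀
⠀⠀⠿⠿⠿⠿⠿⠀⠀
⠀⠀⠂⠂⠂⠿⠿⠀⠀
⠀⠀⠿⠿⠂⠿⠿⠀⠀
⠀⠀⠿⠿⣾⠿⠿⠀⠀
⠀⠀⠿⠿⠂⠿⠿⠀⠀
⠀⠀⠿⠿⠂⠿⠿⠀⠀
⠀⠀⠿⠿⠂⠿⠿⠀⠀
⠀⠀⠿⠿⠂⠿⠿⠀⠀

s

⠀⠀⠿⠿⠿⠿⠿⠀⠀
⠀⠀⠂⠂⠂⠿⠿⠀⠀
⠀⠀⠿⠿⠂⠿⠿⠀⠀
⠀⠀⠿⠿⠂⠿⠿⠀⠀
⠀⠀⠿⠿⣾⠿⠿⠀⠀
⠀⠀⠿⠿⠂⠿⠿⠀⠀
⠀⠀⠿⠿⠂⠿⠿⠀⠀
⠀⠀⠿⠿⠂⠿⠿⠀⠀
⠀⠀⠿⠿⠂⠿⠿⠀⠀


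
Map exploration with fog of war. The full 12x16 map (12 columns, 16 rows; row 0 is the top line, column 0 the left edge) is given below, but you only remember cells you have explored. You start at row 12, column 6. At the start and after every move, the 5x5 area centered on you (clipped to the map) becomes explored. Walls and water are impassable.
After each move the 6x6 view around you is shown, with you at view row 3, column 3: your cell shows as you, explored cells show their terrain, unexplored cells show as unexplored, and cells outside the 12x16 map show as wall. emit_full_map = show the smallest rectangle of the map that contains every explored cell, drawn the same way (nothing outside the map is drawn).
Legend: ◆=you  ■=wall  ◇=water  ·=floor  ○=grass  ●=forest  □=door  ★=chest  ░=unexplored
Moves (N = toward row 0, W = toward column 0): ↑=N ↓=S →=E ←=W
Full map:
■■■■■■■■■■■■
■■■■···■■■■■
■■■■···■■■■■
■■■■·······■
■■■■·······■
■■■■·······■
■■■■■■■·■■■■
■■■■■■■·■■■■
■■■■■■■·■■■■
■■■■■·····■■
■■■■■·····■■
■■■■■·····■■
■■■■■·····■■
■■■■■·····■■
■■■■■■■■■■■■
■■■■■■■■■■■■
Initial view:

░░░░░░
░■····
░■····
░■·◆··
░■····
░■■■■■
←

░░░░░░
░■■···
░■■···
░■■◆··
░■■···
░■■■■■

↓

░■■···
░■■···
░■■···
░■■◆··
░■■■■■
░■■■■■

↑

░░░░░░
░■■···
░■■···
░■■◆··
░■■···
░■■■■■

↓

░■■···
░■■···
░■■···
░■■◆··
░■■■■■
░■■■■■

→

■■····
■■····
■■····
■■·◆··
■■■■■■
■■■■■■

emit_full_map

■■····
■■····
■■····
■■·◆··
■■■■■■
■■■■■■


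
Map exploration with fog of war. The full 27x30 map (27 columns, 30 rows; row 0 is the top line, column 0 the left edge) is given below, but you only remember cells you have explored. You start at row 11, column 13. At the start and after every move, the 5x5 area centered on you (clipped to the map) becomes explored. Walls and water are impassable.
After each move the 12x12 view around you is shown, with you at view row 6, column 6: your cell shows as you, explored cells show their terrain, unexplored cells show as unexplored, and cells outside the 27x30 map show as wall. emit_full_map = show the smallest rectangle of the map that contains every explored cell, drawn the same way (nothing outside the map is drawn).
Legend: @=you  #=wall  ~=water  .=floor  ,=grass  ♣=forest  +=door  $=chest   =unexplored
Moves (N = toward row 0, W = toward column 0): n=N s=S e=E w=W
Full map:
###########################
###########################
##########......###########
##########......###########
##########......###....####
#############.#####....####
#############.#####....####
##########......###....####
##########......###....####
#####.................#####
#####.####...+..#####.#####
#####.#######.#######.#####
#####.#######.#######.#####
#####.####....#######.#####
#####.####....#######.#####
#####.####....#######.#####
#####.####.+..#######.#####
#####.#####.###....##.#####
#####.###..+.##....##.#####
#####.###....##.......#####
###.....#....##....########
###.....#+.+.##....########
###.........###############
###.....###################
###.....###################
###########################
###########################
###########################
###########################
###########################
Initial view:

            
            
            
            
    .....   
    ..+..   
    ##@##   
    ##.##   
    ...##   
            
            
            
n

            
            
            
            
    .....   
    .....   
    ..@..   
    ##.##   
    ##.##   
    ...##   
            
            

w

            
            
            
            
    ......  
    ......  
    ..@+..  
    ###.##  
    ###.##  
     ...##  
            
            

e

            
            
            
            
   ......   
   ......   
   ...@..   
   ###.##   
   ###.##   
    ...##   
            
            

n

            
            
            
            
    .....   
   ......   
   ...@..   
   ...+..   
   ###.##   
   ###.##   
    ...##   
            

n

            
            
            
            
    ##.##   
    .....   
   ...@..   
   ......   
   ...+..   
   ###.##   
   ###.##   
    ...##   

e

            
            
            
            
   ##.###   
   .....#   
  ....@.#   
  .......   
  ...+..#   
  ###.##    
  ###.##    
   ...##    

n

            
            
            
            
    #.###   
   ##.###   
   ...@.#   
  ......#   
  .......   
  ...+..#   
  ###.##    
  ###.##    

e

            
            
            
            
   #.####   
  ##.####   
  ....@##   
 ......##   
 ........   
 ...+..#    
 ###.##     
 ###.##     

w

            
            
            
            
    #.####  
   ##.####  
   ...@.##  
  ......##  
  ........  
  ...+..#   
  ###.##    
  ###.##    

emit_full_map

  #.####
 ##.####
 ...@.##
......##
........
...+..# 
###.##  
###.##  
 ...##  

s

            
            
            
    #.####  
   ##.####  
   .....##  
  ....@.##  
  ........  
  ...+..#   
  ###.##    
  ###.##    
   ...##    

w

            
            
            
     #.#### 
    ##.#### 
    .....## 
   ...@..## 
   ........ 
   ...+..#  
   ###.##   
   ###.##   
    ...##   

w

            
            
            
      #.####
    ###.####
    ......##
    ..@...##
    ........
    ...+..# 
    ###.##  
    ###.##  
     ...##  

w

            
            
            
       #.###
    ####.###
    #......#
    #.@....#
    ........
    #...+..#
     ###.## 
     ###.## 
      ...## 

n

            
            
            
            
    ####.###
    ####.###
    #.@....#
    #......#
    ........
    #...+..#
     ###.## 
     ###.## 

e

            
            
            
            
   ####.####
   ####.####
   #..@...##
   #......##
   .........
   #...+..# 
    ###.##  
    ###.##  

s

            
            
            
   ####.####
   ####.####
   #......##
   #..@...##
   .........
   #...+..# 
    ###.##  
    ###.##  
     ...##  

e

            
            
            
  ####.#### 
  ####.#### 
  #......## 
  #...@..## 
  ......... 
  #...+..#  
   ###.##   
   ###.##   
    ...##   

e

            
            
            
 ####.####  
 ####.####  
 #......##  
 #....@.##  
 .........  
 #...+..#   
  ###.##    
  ###.##    
   ...##    

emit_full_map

####.####
####.####
#......##
#....@.##
.........
#...+..# 
 ###.##  
 ###.##  
  ...##  

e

            
            
            
####.####   
####.####   
#......##   
#.....@##   
.........   
#...+..##   
 ###.##     
 ###.##     
  ...##     

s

            
            
####.####   
####.####   
#......##   
#......##   
......@..   
#...+..##   
 ###.####   
 ###.##     
  ...##     
            

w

            
            
 ####.####  
 ####.####  
 #......##  
 #......##  
 .....@...  
 #...+..##  
  ###.####  
  ###.##    
   ...##    
            

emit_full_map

####.####
####.####
#......##
#......##
.....@...
#...+..##
 ###.####
 ###.##  
  ...##  


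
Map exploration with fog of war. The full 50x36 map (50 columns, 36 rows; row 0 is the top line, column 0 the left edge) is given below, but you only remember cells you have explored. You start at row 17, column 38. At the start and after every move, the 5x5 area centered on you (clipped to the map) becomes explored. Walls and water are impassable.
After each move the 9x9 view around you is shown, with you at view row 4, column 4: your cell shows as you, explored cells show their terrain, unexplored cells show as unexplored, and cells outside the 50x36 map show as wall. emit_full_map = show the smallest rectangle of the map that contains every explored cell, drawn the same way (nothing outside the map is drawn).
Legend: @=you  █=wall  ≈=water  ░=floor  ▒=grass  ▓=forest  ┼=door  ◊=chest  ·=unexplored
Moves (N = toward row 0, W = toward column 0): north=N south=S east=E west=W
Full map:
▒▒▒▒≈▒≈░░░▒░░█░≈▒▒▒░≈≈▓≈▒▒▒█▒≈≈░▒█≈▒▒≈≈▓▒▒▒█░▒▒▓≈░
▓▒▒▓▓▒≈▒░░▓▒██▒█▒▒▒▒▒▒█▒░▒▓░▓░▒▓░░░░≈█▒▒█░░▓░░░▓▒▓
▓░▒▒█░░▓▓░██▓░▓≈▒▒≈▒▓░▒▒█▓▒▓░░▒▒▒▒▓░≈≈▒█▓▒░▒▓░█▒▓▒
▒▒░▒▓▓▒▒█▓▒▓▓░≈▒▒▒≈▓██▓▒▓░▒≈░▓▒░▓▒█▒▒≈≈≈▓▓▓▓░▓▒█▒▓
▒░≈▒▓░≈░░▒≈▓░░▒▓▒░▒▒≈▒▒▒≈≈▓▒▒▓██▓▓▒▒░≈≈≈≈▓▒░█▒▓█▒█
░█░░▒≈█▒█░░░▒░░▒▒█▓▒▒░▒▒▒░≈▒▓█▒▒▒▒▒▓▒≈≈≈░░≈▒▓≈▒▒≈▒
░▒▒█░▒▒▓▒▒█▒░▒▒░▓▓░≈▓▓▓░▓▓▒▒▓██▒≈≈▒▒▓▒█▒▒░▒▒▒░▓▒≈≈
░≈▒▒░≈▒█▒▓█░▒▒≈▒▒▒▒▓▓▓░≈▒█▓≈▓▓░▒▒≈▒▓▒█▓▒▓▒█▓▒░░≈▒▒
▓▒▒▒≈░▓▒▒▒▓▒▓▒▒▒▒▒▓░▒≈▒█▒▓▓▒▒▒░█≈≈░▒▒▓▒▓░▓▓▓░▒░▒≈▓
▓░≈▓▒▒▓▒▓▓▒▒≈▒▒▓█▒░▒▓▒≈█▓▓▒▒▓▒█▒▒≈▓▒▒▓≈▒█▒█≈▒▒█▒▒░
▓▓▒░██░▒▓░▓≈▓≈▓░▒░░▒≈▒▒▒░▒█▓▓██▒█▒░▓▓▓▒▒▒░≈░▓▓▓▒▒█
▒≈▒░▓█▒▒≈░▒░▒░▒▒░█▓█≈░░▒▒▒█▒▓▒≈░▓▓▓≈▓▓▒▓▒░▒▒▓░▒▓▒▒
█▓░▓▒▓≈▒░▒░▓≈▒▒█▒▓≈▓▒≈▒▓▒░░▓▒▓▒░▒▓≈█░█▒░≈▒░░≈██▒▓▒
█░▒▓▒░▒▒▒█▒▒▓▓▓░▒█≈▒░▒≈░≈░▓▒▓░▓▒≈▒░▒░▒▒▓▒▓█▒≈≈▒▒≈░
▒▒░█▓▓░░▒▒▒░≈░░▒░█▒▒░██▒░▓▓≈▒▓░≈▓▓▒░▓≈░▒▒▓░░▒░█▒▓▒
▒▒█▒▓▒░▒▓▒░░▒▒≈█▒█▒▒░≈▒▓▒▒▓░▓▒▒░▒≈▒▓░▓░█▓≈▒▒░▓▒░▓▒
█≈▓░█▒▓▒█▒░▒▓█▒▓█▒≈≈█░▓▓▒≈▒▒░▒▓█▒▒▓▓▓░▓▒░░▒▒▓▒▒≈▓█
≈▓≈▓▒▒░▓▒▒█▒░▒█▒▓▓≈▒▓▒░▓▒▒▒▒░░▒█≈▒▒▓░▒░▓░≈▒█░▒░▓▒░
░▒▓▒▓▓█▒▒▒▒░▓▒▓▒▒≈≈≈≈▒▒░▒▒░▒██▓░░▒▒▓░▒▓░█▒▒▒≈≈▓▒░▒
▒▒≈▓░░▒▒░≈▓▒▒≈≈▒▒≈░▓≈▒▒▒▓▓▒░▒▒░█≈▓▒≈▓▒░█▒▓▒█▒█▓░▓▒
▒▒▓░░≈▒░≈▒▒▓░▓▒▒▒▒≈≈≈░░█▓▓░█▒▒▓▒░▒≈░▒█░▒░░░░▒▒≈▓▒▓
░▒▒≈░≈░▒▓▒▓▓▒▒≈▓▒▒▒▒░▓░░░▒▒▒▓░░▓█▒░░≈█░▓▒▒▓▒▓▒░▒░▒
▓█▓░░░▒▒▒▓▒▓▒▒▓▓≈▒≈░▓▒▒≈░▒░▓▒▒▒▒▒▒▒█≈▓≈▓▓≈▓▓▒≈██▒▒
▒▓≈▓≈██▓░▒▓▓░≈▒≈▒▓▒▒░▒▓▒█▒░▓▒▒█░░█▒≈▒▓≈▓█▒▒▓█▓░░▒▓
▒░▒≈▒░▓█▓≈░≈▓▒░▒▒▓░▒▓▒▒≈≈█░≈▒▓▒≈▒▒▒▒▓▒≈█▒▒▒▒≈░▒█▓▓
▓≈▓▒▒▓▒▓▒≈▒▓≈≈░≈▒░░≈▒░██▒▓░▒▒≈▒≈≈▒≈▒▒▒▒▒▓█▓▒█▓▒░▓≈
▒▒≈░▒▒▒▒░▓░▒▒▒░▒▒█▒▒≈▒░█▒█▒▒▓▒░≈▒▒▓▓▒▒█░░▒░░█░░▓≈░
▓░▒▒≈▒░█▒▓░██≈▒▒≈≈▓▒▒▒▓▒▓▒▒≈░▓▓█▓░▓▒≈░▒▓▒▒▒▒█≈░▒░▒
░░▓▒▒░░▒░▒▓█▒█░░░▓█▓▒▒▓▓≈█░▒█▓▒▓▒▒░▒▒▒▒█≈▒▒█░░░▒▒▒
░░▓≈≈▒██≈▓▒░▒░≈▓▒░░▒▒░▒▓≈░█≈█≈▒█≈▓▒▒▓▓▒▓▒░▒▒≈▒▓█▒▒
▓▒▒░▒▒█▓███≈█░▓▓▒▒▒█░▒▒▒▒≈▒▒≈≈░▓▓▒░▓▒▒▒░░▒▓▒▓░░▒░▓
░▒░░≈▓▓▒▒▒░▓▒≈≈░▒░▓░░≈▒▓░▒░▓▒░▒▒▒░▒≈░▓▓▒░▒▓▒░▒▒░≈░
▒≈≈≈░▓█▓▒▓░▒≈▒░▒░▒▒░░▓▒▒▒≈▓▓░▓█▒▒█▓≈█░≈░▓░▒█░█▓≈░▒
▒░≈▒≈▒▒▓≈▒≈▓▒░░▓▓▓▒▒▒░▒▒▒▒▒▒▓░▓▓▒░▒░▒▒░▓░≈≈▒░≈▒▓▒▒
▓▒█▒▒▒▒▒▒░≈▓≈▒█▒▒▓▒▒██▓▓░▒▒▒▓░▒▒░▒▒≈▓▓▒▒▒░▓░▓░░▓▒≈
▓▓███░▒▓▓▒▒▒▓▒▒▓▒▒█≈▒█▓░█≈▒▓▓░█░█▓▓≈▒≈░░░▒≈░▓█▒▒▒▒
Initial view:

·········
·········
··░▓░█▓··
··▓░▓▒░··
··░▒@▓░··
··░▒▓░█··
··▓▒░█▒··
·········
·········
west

·········
·········
··▓░▓░█▓·
··▓▓░▓▒░·
··▓░@░▓░·
··▓░▒▓░█·
··≈▓▒░█▒·
·········
·········

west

·········
·········
··▒▓░▓░█▓
··▓▓▓░▓▒░
··▒▓@▒░▓░
··▒▓░▒▓░█
··▒≈▓▒░█▒
·········
·········

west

·········
·········
··≈▒▓░▓░█
··▒▓▓▓░▓▒
··▒▒@░▒░▓
··▒▒▓░▒▓░
··▓▒≈▓▒░█
·········
·········

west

·········
·········
··▒≈▒▓░▓░
··▒▒▓▓▓░▓
··≈▒@▓░▒░
··░▒▒▓░▒▓
··≈▓▒≈▓▒░
·········
·········

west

·········
·········
··░▒≈▒▓░▓
··█▒▒▓▓▓░
··█≈@▒▓░▒
··░░▒▒▓░▒
··█≈▓▒≈▓▒
·········
·········

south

·········
··░▒≈▒▓░▓
··█▒▒▓▓▓░
··█≈▒▒▓░▒
··░░@▒▓░▒
··█≈▓▒≈▓▒
··▒░▒≈░··
·········
·········

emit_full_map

░▒≈▒▓░▓░█▓
█▒▒▓▓▓░▓▒░
█≈▒▒▓░▒░▓░
░░@▒▓░▒▓░█
█≈▓▒≈▓▒░█▒
▒░▒≈░·····

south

··░▒≈▒▓░▓
··█▒▒▓▓▓░
··█≈▒▒▓░▒
··░░▒▒▓░▒
··█≈@▒≈▓▒
··▒░▒≈░··
··▓█▒░░··
·········
·········

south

··█▒▒▓▓▓░
··█≈▒▒▓░▒
··░░▒▒▓░▒
··█≈▓▒≈▓▒
··▒░@≈░··
··▓█▒░░··
··▒▒▒▒█··
·········
·········

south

··█≈▒▒▓░▒
··░░▒▒▓░▒
··█≈▓▒≈▓▒
··▒░▒≈░··
··▓█@░░··
··▒▒▒▒█··
··░░█▒≈··
·········
·········

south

··░░▒▒▓░▒
··█≈▓▒≈▓▒
··▒░▒≈░··
··▓█▒░░··
··▒▒@▒█··
··░░█▒≈··
··≈▒▒▒▒··
·········
·········

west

···░░▒▒▓░
···█≈▓▒≈▓
··▓▒░▒≈░·
··░▓█▒░░·
··▒▒@▒▒█·
··█░░█▒≈·
··▒≈▒▒▒▒·
·········
·········

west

····░░▒▒▓
····█≈▓▒≈
··▒▓▒░▒≈░
··░░▓█▒░░
··▒▒@▒▒▒█
··▒█░░█▒≈
··▓▒≈▒▒▒▒
·········
·········

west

·····░░▒▒
·····█≈▓▒
··▒▒▓▒░▒≈
··▓░░▓█▒░
··▒▒@▒▒▒▒
··▒▒█░░█▒
··▒▓▒≈▒▒▒
·········
·········

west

······░░▒
······█≈▓
··█▒▒▓▒░▒
··▒▓░░▓█▒
··▓▒@▒▒▒▒
··▓▒▒█░░█
··≈▒▓▒≈▒▒
·········
·········

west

·······░░
·······█≈
··░█▒▒▓▒░
··▒▒▓░░▓█
··░▓@▒▒▒▒
··░▓▒▒█░░
··░≈▒▓▒≈▒
·········
·········

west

········░
········█
··▓░█▒▒▓▒
··▒▒▒▓░░▓
··▒░@▒▒▒▒
··▒░▓▒▒█░
··█░≈▒▓▒≈
·········
·········

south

········█
··▓░█▒▒▓▒
··▒▒▒▓░░▓
··▒░▓▒▒▒▒
··▒░@▒▒█░
··█░≈▒▓▒≈
··▓░▒▒≈··
·········
·········

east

·······█≈
·▓░█▒▒▓▒░
·▒▒▒▓░░▓█
·▒░▓▒▒▒▒▒
·▒░▓@▒█░░
·█░≈▒▓▒≈▒
·▓░▒▒≈▒··
·········
·········

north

·······░░
·······█≈
·▓░█▒▒▓▒░
·▒▒▒▓░░▓█
·▒░▓@▒▒▒▒
·▒░▓▒▒█░░
·█░≈▒▓▒≈▒
·▓░▒▒≈▒··
·········

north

·······█≈
·······░░
··▒░▒▒░█≈
·▓░█▒▒▓▒░
·▒▒▒@░░▓█
·▒░▓▒▒▒▒▒
·▒░▓▒▒█░░
·█░≈▒▓▒≈▒
·▓░▒▒≈▒··

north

·······█▒
·······█≈
··░▒██▓░░
··▒░▒▒░█≈
·▓░█@▒▓▒░
·▒▒▒▓░░▓█
·▒░▓▒▒▒▒▒
·▒░▓▒▒█░░
·█░≈▒▓▒≈▒

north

·······░▒
·······█▒
··▒▒░░▒█≈
··░▒██▓░░
··▒░@▒░█≈
·▓░█▒▒▓▒░
·▒▒▒▓░░▓█
·▒░▓▒▒▒▒▒
·▒░▓▒▒█░░

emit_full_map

······░▒≈▒▓░▓░█▓
······█▒▒▓▓▓░▓▒░
·▒▒░░▒█≈▒▒▓░▒░▓░
·░▒██▓░░▒▒▓░▒▓░█
·▒░@▒░█≈▓▒≈▓▒░█▒
▓░█▒▒▓▒░▒≈░·····
▒▒▒▓░░▓█▒░░·····
▒░▓▒▒▒▒▒▒▒█·····
▒░▓▒▒█░░█▒≈·····
█░≈▒▓▒≈▒▒▒▒·····
▓░▒▒≈▒··········

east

······░▒≈
······█▒▒
·▒▒░░▒█≈▒
·░▒██▓░░▒
·▒░▒@░█≈▓
▓░█▒▒▓▒░▒
▒▒▒▓░░▓█▒
▒░▓▒▒▒▒▒▒
▒░▓▒▒█░░█

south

······█▒▒
·▒▒░░▒█≈▒
·░▒██▓░░▒
·▒░▒▒░█≈▓
▓░█▒@▓▒░▒
▒▒▒▓░░▓█▒
▒░▓▒▒▒▒▒▒
▒░▓▒▒█░░█
█░≈▒▓▒≈▒▒

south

·▒▒░░▒█≈▒
·░▒██▓░░▒
·▒░▒▒░█≈▓
▓░█▒▒▓▒░▒
▒▒▒▓@░▓█▒
▒░▓▒▒▒▒▒▒
▒░▓▒▒█░░█
█░≈▒▓▒≈▒▒
▓░▒▒≈▒···

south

·░▒██▓░░▒
·▒░▒▒░█≈▓
▓░█▒▒▓▒░▒
▒▒▒▓░░▓█▒
▒░▓▒@▒▒▒▒
▒░▓▒▒█░░█
█░≈▒▓▒≈▒▒
▓░▒▒≈▒···
·········

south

·▒░▒▒░█≈▓
▓░█▒▒▓▒░▒
▒▒▒▓░░▓█▒
▒░▓▒▒▒▒▒▒
▒░▓▒@█░░█
█░≈▒▓▒≈▒▒
▓░▒▒≈▒≈··
·········
·········

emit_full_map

······░▒≈▒▓░▓░█▓
······█▒▒▓▓▓░▓▒░
·▒▒░░▒█≈▒▒▓░▒░▓░
·░▒██▓░░▒▒▓░▒▓░█
·▒░▒▒░█≈▓▒≈▓▒░█▒
▓░█▒▒▓▒░▒≈░·····
▒▒▒▓░░▓█▒░░·····
▒░▓▒▒▒▒▒▒▒█·····
▒░▓▒@█░░█▒≈·····
█░≈▒▓▒≈▒▒▒▒·····
▓░▒▒≈▒≈·········

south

▓░█▒▒▓▒░▒
▒▒▒▓░░▓█▒
▒░▓▒▒▒▒▒▒
▒░▓▒▒█░░█
█░≈▒@▒≈▒▒
▓░▒▒≈▒≈··
··▒▓▒░≈··
·········
·········

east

░█▒▒▓▒░▒≈
▒▒▓░░▓█▒░
░▓▒▒▒▒▒▒▒
░▓▒▒█░░█▒
░≈▒▓@≈▒▒▒
░▒▒≈▒≈≈··
·▒▓▒░≈▒··
·········
·········

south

▒▒▓░░▓█▒░
░▓▒▒▒▒▒▒▒
░▓▒▒█░░█▒
░≈▒▓▒≈▒▒▒
░▒▒≈@≈≈··
·▒▓▒░≈▒··
··░▓▓█▓··
·········
·········

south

░▓▒▒▒▒▒▒▒
░▓▒▒█░░█▒
░≈▒▓▒≈▒▒▒
░▒▒≈▒≈≈··
·▒▓▒@≈▒··
··░▓▓█▓··
··█▓▒▓▒··
·········
·········

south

░▓▒▒█░░█▒
░≈▒▓▒≈▒▒▒
░▒▒≈▒≈≈··
·▒▓▒░≈▒··
··░▓@█▓··
··█▓▒▓▒··
··█≈▒█≈··
·········
·········

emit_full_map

······░▒≈▒▓░▓░█▓
······█▒▒▓▓▓░▓▒░
·▒▒░░▒█≈▒▒▓░▒░▓░
·░▒██▓░░▒▒▓░▒▓░█
·▒░▒▒░█≈▓▒≈▓▒░█▒
▓░█▒▒▓▒░▒≈░·····
▒▒▒▓░░▓█▒░░·····
▒░▓▒▒▒▒▒▒▒█·····
▒░▓▒▒█░░█▒≈·····
█░≈▒▓▒≈▒▒▒▒·····
▓░▒▒≈▒≈≈········
··▒▓▒░≈▒········
···░▓@█▓········
···█▓▒▓▒········
···█≈▒█≈········
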